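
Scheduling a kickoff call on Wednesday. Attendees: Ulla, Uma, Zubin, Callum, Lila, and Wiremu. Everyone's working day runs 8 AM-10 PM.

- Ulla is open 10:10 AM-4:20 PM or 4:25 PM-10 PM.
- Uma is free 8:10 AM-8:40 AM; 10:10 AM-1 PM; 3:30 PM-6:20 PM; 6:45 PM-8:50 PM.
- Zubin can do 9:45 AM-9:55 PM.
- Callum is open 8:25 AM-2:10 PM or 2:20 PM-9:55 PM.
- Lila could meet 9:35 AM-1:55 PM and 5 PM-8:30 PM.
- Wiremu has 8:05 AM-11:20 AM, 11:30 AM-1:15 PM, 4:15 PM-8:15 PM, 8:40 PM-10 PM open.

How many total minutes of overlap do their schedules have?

Ulla ∩ Uma: 10:10-13:00, 15:30-16:20, 16:25-18:20, 18:45-20:50.
Ulla ∩ Uma ∩ Zubin: 10:10-13:00, 15:30-16:20, 16:25-18:20, 18:45-20:50.
Ulla ∩ Uma ∩ Zubin ∩ Callum: 10:10-13:00, 15:30-16:20, 16:25-18:20, 18:45-20:50.
Ulla ∩ Uma ∩ Zubin ∩ Callum ∩ Lila: 10:10-13:00, 17:00-18:20, 18:45-20:30.
Ulla ∩ Uma ∩ Zubin ∩ Callum ∩ Lila ∩ Wiremu: 10:10-11:20, 11:30-13:00, 17:00-18:20, 18:45-20:15.
Summing the common windows: 70 + 90 + 80 + 90 = 330 minutes.

330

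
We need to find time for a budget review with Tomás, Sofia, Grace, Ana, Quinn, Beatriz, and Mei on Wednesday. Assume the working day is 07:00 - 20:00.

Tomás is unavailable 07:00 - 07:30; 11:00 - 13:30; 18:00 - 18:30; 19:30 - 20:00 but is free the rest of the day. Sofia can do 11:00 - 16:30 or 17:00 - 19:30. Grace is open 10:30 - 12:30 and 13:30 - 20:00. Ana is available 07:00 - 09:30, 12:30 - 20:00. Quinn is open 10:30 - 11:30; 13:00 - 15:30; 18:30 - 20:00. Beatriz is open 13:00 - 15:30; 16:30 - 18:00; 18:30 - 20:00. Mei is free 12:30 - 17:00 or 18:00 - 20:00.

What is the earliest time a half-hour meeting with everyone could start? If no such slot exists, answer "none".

Tomás free: 07:30-11:00, 13:30-18:00, 18:30-19:30 (invert busy blocks within the working day).
Sofia free: 11:00-16:30, 17:00-19:30.
Grace free: 10:30-12:30, 13:30-20:00.
Ana free: 07:00-09:30, 12:30-20:00.
Quinn free: 10:30-11:30, 13:00-15:30, 18:30-20:00.
Beatriz free: 13:00-15:30, 16:30-18:00, 18:30-20:00.
Mei free: 12:30-17:00, 18:00-20:00.
Tomás ∩ Sofia: 13:30-16:30, 17:00-18:00, 18:30-19:30.
Tomás ∩ Sofia ∩ Grace: 13:30-16:30, 17:00-18:00, 18:30-19:30.
Tomás ∩ Sofia ∩ Grace ∩ Ana: 13:30-16:30, 17:00-18:00, 18:30-19:30.
Tomás ∩ Sofia ∩ Grace ∩ Ana ∩ Quinn: 13:30-15:30, 18:30-19:30.
Tomás ∩ Sofia ∩ Grace ∩ Ana ∩ Quinn ∩ Beatriz: 13:30-15:30, 18:30-19:30.
Tomás ∩ Sofia ∩ Grace ∩ Ana ∩ Quinn ∩ Beatriz ∩ Mei: 13:30-15:30, 18:30-19:30.
The first common window of at least 30 minutes is 13:30-15:30, so the earliest start is 13:30.

13:30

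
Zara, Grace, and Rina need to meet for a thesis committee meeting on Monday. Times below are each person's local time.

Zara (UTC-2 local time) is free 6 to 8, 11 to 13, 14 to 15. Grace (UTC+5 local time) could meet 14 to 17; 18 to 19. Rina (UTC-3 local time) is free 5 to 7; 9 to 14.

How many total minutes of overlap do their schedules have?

Zara in UTC: 08:00-10:00, 13:00-15:00, 16:00-17:00 (add 2h to convert from UTC-2).
Grace in UTC: 09:00-12:00, 13:00-14:00 (subtract 5h to convert from UTC+5).
Rina in UTC: 08:00-10:00, 12:00-17:00 (add 3h to convert from UTC-3).
Zara ∩ Grace: 09:00-10:00, 13:00-14:00.
Zara ∩ Grace ∩ Rina: 09:00-10:00, 13:00-14:00.
Summing the common windows: 60 + 60 = 120 minutes.

120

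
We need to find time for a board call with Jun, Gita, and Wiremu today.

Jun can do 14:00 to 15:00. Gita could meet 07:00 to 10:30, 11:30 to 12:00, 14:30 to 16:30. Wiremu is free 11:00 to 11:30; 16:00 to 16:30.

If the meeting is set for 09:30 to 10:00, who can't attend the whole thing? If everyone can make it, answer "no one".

Jun: not fully free for 09:30-10:00. Gita: free for 09:30-10:00. Wiremu: not fully free for 09:30-10:00.

Jun, Wiremu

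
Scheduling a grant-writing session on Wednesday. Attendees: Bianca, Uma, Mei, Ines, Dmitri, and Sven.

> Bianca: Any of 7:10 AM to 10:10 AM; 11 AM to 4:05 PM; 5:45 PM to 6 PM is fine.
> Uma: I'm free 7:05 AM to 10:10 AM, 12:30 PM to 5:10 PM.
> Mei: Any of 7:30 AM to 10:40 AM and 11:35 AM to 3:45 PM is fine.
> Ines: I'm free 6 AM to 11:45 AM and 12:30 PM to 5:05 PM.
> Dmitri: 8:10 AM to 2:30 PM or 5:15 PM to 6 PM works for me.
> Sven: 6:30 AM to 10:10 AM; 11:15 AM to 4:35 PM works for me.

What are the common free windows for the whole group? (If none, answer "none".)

08:10-10:10, 12:30-14:30

Bianca ∩ Uma: 07:10-10:10, 12:30-16:05.
Bianca ∩ Uma ∩ Mei: 07:30-10:10, 12:30-15:45.
Bianca ∩ Uma ∩ Mei ∩ Ines: 07:30-10:10, 12:30-15:45.
Bianca ∩ Uma ∩ Mei ∩ Ines ∩ Dmitri: 08:10-10:10, 12:30-14:30.
Bianca ∩ Uma ∩ Mei ∩ Ines ∩ Dmitri ∩ Sven: 08:10-10:10, 12:30-14:30.
Those are the intersection windows.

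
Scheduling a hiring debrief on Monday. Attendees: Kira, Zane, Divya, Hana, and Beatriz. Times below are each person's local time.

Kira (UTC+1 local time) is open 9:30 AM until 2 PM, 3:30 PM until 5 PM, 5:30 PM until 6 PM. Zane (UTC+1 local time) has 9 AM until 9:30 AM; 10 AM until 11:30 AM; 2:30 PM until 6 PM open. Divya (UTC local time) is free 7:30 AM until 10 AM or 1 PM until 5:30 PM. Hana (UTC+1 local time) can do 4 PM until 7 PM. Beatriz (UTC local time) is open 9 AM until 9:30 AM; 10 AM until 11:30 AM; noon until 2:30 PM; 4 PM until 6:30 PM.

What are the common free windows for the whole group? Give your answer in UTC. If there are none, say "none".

16:30-17:00

Kira in UTC: 08:30-13:00, 14:30-16:00, 16:30-17:00 (subtract 1h to convert from UTC+1).
Zane in UTC: 08:00-08:30, 09:00-10:30, 13:30-17:00 (subtract 1h to convert from UTC+1).
Divya in UTC: 07:30-10:00, 13:00-17:30.
Hana in UTC: 15:00-18:00 (subtract 1h to convert from UTC+1).
Beatriz in UTC: 09:00-09:30, 10:00-11:30, 12:00-14:30, 16:00-18:30.
Kira ∩ Zane: 09:00-10:30, 14:30-16:00, 16:30-17:00.
Kira ∩ Zane ∩ Divya: 09:00-10:00, 14:30-16:00, 16:30-17:00.
Kira ∩ Zane ∩ Divya ∩ Hana: 15:00-16:00, 16:30-17:00.
Kira ∩ Zane ∩ Divya ∩ Hana ∩ Beatriz: 16:30-17:00.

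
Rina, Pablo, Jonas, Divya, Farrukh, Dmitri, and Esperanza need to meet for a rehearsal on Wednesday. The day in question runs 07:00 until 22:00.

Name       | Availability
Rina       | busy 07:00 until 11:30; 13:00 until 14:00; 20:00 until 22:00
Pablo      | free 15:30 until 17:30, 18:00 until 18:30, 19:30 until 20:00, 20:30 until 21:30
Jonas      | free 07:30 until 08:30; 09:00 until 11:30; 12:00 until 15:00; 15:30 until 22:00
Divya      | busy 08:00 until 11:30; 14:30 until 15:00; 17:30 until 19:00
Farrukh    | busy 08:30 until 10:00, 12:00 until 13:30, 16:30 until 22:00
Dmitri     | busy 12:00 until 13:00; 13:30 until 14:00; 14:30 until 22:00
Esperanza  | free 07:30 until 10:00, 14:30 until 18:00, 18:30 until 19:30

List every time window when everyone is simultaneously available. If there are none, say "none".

Rina free: 11:30-13:00, 14:00-20:00 (invert busy blocks within the working day).
Pablo free: 15:30-17:30, 18:00-18:30, 19:30-20:00, 20:30-21:30.
Jonas free: 07:30-08:30, 09:00-11:30, 12:00-15:00, 15:30-22:00.
Divya free: 07:00-08:00, 11:30-14:30, 15:00-17:30, 19:00-22:00 (invert busy blocks within the working day).
Farrukh free: 07:00-08:30, 10:00-12:00, 13:30-16:30 (invert busy blocks within the working day).
Dmitri free: 07:00-12:00, 13:00-13:30, 14:00-14:30 (invert busy blocks within the working day).
Esperanza free: 07:30-10:00, 14:30-18:00, 18:30-19:30.
Rina ∩ Pablo: 15:30-17:30, 18:00-18:30, 19:30-20:00.
Rina ∩ Pablo ∩ Jonas: 15:30-17:30, 18:00-18:30, 19:30-20:00.
Rina ∩ Pablo ∩ Jonas ∩ Divya: 15:30-17:30, 19:30-20:00.
Rina ∩ Pablo ∩ Jonas ∩ Divya ∩ Farrukh: 15:30-16:30.
Rina ∩ Pablo ∩ Jonas ∩ Divya ∩ Farrukh ∩ Dmitri: ∅.
Rina ∩ Pablo ∩ Jonas ∩ Divya ∩ Farrukh ∩ Dmitri ∩ Esperanza: ∅.
There is no time when everyone is free.

none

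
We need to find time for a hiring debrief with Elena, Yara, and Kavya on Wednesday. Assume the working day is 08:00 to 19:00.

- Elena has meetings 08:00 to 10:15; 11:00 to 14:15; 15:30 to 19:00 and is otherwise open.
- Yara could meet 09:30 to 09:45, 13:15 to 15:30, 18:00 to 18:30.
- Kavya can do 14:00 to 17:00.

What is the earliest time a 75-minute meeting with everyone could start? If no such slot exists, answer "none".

Elena free: 10:15-11:00, 14:15-15:30 (invert busy blocks within the working day).
Yara free: 09:30-09:45, 13:15-15:30, 18:00-18:30.
Kavya free: 14:00-17:00.
Elena ∩ Yara: 14:15-15:30.
Elena ∩ Yara ∩ Kavya: 14:15-15:30.
The first common window of at least 75 minutes is 14:15-15:30, so the earliest start is 14:15.

14:15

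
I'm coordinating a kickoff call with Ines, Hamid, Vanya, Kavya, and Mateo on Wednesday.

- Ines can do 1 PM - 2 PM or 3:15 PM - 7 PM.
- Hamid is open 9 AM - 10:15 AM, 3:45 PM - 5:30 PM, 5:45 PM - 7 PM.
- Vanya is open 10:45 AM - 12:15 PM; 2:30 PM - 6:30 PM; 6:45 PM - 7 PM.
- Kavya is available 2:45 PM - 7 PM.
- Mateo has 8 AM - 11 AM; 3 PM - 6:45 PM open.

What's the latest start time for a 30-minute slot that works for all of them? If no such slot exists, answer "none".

18:00

Ines ∩ Hamid: 15:45-17:30, 17:45-19:00.
Ines ∩ Hamid ∩ Vanya: 15:45-17:30, 17:45-18:30, 18:45-19:00.
Ines ∩ Hamid ∩ Vanya ∩ Kavya: 15:45-17:30, 17:45-18:30, 18:45-19:00.
Ines ∩ Hamid ∩ Vanya ∩ Kavya ∩ Mateo: 15:45-17:30, 17:45-18:30.
Those are the intersection windows.
The last common window of at least 30 minutes is 17:45-18:30; a 30-minute meeting can start as late as 18:00 and still end by 18:30.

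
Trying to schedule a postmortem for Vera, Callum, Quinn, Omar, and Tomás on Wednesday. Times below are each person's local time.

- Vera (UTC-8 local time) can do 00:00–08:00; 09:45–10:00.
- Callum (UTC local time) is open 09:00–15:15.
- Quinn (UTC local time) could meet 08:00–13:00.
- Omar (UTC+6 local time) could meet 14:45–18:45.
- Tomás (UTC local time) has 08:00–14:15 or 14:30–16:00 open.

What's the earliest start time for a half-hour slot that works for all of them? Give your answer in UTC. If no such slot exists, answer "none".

09:00

Vera in UTC: 08:00-16:00, 17:45-18:00 (add 8h to convert from UTC-8).
Callum in UTC: 09:00-15:15.
Quinn in UTC: 08:00-13:00.
Omar in UTC: 08:45-12:45 (subtract 6h to convert from UTC+6).
Tomás in UTC: 08:00-14:15, 14:30-16:00.
Vera ∩ Callum: 09:00-15:15.
Vera ∩ Callum ∩ Quinn: 09:00-13:00.
Vera ∩ Callum ∩ Quinn ∩ Omar: 09:00-12:45.
Vera ∩ Callum ∩ Quinn ∩ Omar ∩ Tomás: 09:00-12:45.
The first common window of at least 30 minutes is 09:00-12:45, so the earliest start is 09:00.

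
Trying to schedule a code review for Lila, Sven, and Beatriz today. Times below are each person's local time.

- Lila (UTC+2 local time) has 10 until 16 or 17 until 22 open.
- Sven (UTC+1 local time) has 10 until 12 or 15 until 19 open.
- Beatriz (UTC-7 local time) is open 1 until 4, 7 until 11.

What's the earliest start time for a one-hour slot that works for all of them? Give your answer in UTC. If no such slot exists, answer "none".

Lila in UTC: 08:00-14:00, 15:00-20:00 (subtract 2h to convert from UTC+2).
Sven in UTC: 09:00-11:00, 14:00-18:00 (subtract 1h to convert from UTC+1).
Beatriz in UTC: 08:00-11:00, 14:00-18:00 (add 7h to convert from UTC-7).
Lila ∩ Sven: 09:00-11:00, 15:00-18:00.
Lila ∩ Sven ∩ Beatriz: 09:00-11:00, 15:00-18:00.
The first common window of at least 60 minutes is 09:00-11:00, so the earliest start is 09:00.

09:00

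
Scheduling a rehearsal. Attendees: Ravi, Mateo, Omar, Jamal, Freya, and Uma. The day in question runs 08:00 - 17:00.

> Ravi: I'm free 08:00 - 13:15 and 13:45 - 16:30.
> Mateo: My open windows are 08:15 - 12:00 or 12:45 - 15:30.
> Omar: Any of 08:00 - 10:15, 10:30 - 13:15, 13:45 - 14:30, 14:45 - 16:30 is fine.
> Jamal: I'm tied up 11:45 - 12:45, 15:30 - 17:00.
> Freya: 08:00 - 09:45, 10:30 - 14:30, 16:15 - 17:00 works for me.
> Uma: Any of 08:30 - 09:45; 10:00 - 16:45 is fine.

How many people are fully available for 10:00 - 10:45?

Ravi free: 08:00-13:15, 13:45-16:30.
Mateo free: 08:15-12:00, 12:45-15:30.
Omar free: 08:00-10:15, 10:30-13:15, 13:45-14:30, 14:45-16:30.
Jamal free: 08:00-11:45, 12:45-15:30 (invert busy blocks within the working day).
Freya free: 08:00-09:45, 10:30-14:30, 16:15-17:00.
Uma free: 08:30-09:45, 10:00-16:45.
Ravi, Mateo, Jamal, and Uma can make the full 10:00-10:45 slot — that's 4.

4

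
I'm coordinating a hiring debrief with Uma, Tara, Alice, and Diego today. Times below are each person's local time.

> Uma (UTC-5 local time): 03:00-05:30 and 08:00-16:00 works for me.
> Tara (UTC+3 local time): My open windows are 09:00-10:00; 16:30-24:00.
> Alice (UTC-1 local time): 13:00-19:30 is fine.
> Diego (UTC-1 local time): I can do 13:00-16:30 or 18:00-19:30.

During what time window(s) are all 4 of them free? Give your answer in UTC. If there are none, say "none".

Uma in UTC: 08:00-10:30, 13:00-21:00 (add 5h to convert from UTC-5).
Tara in UTC: 06:00-07:00, 13:30-21:00 (subtract 3h to convert from UTC+3).
Alice in UTC: 14:00-20:30 (add 1h to convert from UTC-1).
Diego in UTC: 14:00-17:30, 19:00-20:30 (add 1h to convert from UTC-1).
Uma ∩ Tara: 13:30-21:00.
Uma ∩ Tara ∩ Alice: 14:00-20:30.
Uma ∩ Tara ∩ Alice ∩ Diego: 14:00-17:30, 19:00-20:30.

14:00-17:30, 19:00-20:30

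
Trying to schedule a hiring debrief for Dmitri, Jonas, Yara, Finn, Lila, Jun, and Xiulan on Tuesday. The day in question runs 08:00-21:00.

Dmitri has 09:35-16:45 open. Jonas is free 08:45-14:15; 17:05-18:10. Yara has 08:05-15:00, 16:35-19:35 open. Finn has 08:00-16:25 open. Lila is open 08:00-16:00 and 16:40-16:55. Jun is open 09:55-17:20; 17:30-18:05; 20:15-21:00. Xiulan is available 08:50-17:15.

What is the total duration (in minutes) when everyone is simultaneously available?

Dmitri ∩ Jonas: 09:35-14:15.
Dmitri ∩ Jonas ∩ Yara: 09:35-14:15.
Dmitri ∩ Jonas ∩ Yara ∩ Finn: 09:35-14:15.
Dmitri ∩ Jonas ∩ Yara ∩ Finn ∩ Lila: 09:35-14:15.
Dmitri ∩ Jonas ∩ Yara ∩ Finn ∩ Lila ∩ Jun: 09:55-14:15.
Dmitri ∩ Jonas ∩ Yara ∩ Finn ∩ Lila ∩ Jun ∩ Xiulan: 09:55-14:15.
So the common availability across everyone is 09:55-14:15.
That's a single block of 260 minutes.

260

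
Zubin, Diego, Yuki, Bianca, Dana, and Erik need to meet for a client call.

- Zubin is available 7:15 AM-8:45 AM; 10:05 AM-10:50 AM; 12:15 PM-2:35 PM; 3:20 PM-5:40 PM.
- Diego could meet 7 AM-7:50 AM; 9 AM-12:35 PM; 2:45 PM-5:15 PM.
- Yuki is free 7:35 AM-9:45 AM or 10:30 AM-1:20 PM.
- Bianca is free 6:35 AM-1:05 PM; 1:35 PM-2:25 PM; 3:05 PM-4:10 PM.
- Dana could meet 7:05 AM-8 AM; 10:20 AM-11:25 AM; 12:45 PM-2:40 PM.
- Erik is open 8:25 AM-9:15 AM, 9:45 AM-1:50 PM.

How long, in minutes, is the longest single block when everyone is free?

Zubin ∩ Diego: 07:15-07:50, 10:05-10:50, 12:15-12:35, 15:20-17:15.
Zubin ∩ Diego ∩ Yuki: 07:35-07:50, 10:30-10:50, 12:15-12:35.
Zubin ∩ Diego ∩ Yuki ∩ Bianca: 07:35-07:50, 10:30-10:50, 12:15-12:35.
Zubin ∩ Diego ∩ Yuki ∩ Bianca ∩ Dana: 07:35-07:50, 10:30-10:50.
Zubin ∩ Diego ∩ Yuki ∩ Bianca ∩ Dana ∩ Erik: 10:30-10:50.
The longest is 10:30-10:50 at 20 minutes.

20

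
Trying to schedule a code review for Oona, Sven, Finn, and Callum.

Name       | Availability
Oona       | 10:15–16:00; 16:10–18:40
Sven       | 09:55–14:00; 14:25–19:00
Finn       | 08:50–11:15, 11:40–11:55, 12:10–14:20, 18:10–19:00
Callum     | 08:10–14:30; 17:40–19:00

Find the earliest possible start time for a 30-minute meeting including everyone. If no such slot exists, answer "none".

10:15

Oona ∩ Sven: 10:15-14:00, 14:25-16:00, 16:10-18:40.
Oona ∩ Sven ∩ Finn: 10:15-11:15, 11:40-11:55, 12:10-14:00, 18:10-18:40.
Oona ∩ Sven ∩ Finn ∩ Callum: 10:15-11:15, 11:40-11:55, 12:10-14:00, 18:10-18:40.
The first common window of at least 30 minutes is 10:15-11:15, so the earliest start is 10:15.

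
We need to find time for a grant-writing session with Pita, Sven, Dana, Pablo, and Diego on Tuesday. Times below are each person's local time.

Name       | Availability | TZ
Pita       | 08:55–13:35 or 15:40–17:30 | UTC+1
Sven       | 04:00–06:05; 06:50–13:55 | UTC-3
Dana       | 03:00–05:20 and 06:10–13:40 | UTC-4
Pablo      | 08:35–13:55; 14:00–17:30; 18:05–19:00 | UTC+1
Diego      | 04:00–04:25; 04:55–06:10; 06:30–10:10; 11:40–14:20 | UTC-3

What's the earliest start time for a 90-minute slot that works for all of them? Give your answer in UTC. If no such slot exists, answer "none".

Pita in UTC: 07:55-12:35, 14:40-16:30 (subtract 1h to convert from UTC+1).
Sven in UTC: 07:00-09:05, 09:50-16:55 (add 3h to convert from UTC-3).
Dana in UTC: 07:00-09:20, 10:10-17:40 (add 4h to convert from UTC-4).
Pablo in UTC: 07:35-12:55, 13:00-16:30, 17:05-18:00 (subtract 1h to convert from UTC+1).
Diego in UTC: 07:00-07:25, 07:55-09:10, 09:30-13:10, 14:40-17:20 (add 3h to convert from UTC-3).
Pita ∩ Sven: 07:55-09:05, 09:50-12:35, 14:40-16:30.
Pita ∩ Sven ∩ Dana: 07:55-09:05, 10:10-12:35, 14:40-16:30.
Pita ∩ Sven ∩ Dana ∩ Pablo: 07:55-09:05, 10:10-12:35, 14:40-16:30.
Pita ∩ Sven ∩ Dana ∩ Pablo ∩ Diego: 07:55-09:05, 10:10-12:35, 14:40-16:30.
Those are the intersection windows.
The first common window of at least 90 minutes is 10:10-12:35, so the earliest start is 10:10.

10:10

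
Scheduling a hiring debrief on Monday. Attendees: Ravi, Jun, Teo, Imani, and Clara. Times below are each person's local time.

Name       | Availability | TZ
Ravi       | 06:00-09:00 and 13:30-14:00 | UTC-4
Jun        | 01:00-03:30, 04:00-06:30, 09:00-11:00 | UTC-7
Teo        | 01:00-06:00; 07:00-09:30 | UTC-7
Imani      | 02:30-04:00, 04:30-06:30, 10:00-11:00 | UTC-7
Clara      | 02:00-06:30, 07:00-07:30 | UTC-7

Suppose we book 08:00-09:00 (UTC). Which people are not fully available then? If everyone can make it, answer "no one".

Ravi in UTC: 10:00-13:00, 17:30-18:00 (add 4h to convert from UTC-4).
Jun in UTC: 08:00-10:30, 11:00-13:30, 16:00-18:00 (add 7h to convert from UTC-7).
Teo in UTC: 08:00-13:00, 14:00-16:30 (add 7h to convert from UTC-7).
Imani in UTC: 09:30-11:00, 11:30-13:30, 17:00-18:00 (add 7h to convert from UTC-7).
Clara in UTC: 09:00-13:30, 14:00-14:30 (add 7h to convert from UTC-7).
Ravi: not fully free for 08:00-09:00. Jun: free for 08:00-09:00. Teo: free for 08:00-09:00. Imani: not fully free for 08:00-09:00. Clara: not fully free for 08:00-09:00.

Clara, Imani, Ravi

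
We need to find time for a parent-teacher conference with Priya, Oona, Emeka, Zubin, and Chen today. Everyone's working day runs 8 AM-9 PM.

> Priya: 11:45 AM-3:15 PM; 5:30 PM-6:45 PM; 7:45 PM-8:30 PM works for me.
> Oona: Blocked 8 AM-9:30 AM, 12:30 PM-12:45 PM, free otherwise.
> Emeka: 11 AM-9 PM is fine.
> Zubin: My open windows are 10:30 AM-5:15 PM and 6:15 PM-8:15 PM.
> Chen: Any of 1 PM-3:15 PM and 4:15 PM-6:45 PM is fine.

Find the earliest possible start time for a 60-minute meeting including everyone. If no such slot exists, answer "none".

Priya free: 11:45-15:15, 17:30-18:45, 19:45-20:30.
Oona free: 09:30-12:30, 12:45-21:00 (invert busy blocks within the working day).
Emeka free: 11:00-21:00.
Zubin free: 10:30-17:15, 18:15-20:15.
Chen free: 13:00-15:15, 16:15-18:45.
Priya ∩ Oona: 11:45-12:30, 12:45-15:15, 17:30-18:45, 19:45-20:30.
Priya ∩ Oona ∩ Emeka: 11:45-12:30, 12:45-15:15, 17:30-18:45, 19:45-20:30.
Priya ∩ Oona ∩ Emeka ∩ Zubin: 11:45-12:30, 12:45-15:15, 18:15-18:45, 19:45-20:15.
Priya ∩ Oona ∩ Emeka ∩ Zubin ∩ Chen: 13:00-15:15, 18:15-18:45.
The first common window of at least 60 minutes is 13:00-15:15, so the earliest start is 13:00.

13:00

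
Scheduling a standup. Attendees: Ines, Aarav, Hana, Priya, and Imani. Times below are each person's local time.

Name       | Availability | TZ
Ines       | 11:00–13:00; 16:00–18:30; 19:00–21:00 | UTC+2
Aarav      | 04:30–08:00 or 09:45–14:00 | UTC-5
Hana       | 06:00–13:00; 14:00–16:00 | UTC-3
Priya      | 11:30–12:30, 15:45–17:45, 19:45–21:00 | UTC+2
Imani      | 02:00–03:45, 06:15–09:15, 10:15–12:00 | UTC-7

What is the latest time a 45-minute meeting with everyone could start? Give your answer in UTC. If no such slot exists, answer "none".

Ines in UTC: 09:00-11:00, 14:00-16:30, 17:00-19:00 (subtract 2h to convert from UTC+2).
Aarav in UTC: 09:30-13:00, 14:45-19:00 (add 5h to convert from UTC-5).
Hana in UTC: 09:00-16:00, 17:00-19:00 (add 3h to convert from UTC-3).
Priya in UTC: 09:30-10:30, 13:45-15:45, 17:45-19:00 (subtract 2h to convert from UTC+2).
Imani in UTC: 09:00-10:45, 13:15-16:15, 17:15-19:00 (add 7h to convert from UTC-7).
Ines ∩ Aarav: 09:30-11:00, 14:45-16:30, 17:00-19:00.
Ines ∩ Aarav ∩ Hana: 09:30-11:00, 14:45-16:00, 17:00-19:00.
Ines ∩ Aarav ∩ Hana ∩ Priya: 09:30-10:30, 14:45-15:45, 17:45-19:00.
Ines ∩ Aarav ∩ Hana ∩ Priya ∩ Imani: 09:30-10:30, 14:45-15:45, 17:45-19:00.
The last common window of at least 45 minutes is 17:45-19:00; a 45-minute meeting can start as late as 18:15 and still end by 19:00.

18:15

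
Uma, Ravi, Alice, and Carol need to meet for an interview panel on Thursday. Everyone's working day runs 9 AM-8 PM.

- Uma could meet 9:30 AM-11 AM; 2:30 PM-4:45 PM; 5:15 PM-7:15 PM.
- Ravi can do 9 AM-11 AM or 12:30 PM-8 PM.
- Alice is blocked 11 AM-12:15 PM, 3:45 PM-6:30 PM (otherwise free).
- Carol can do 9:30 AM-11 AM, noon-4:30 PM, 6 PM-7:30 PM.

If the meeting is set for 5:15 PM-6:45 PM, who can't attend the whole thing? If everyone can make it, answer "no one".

Uma free: 09:30-11:00, 14:30-16:45, 17:15-19:15.
Ravi free: 09:00-11:00, 12:30-20:00.
Alice free: 09:00-11:00, 12:15-15:45, 18:30-20:00 (invert busy blocks within the working day).
Carol free: 09:30-11:00, 12:00-16:30, 18:00-19:30.
Uma: free for 17:15-18:45. Ravi: free for 17:15-18:45. Alice: not fully free for 17:15-18:45. Carol: not fully free for 17:15-18:45.

Alice, Carol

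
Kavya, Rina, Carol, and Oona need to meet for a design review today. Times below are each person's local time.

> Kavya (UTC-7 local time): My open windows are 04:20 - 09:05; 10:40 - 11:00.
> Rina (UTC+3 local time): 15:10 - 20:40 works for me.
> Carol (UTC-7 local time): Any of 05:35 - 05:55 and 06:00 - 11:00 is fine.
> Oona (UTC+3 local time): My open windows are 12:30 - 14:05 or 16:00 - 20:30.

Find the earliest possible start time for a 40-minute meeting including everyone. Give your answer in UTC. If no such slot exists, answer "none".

Kavya in UTC: 11:20-16:05, 17:40-18:00 (add 7h to convert from UTC-7).
Rina in UTC: 12:10-17:40 (subtract 3h to convert from UTC+3).
Carol in UTC: 12:35-12:55, 13:00-18:00 (add 7h to convert from UTC-7).
Oona in UTC: 09:30-11:05, 13:00-17:30 (subtract 3h to convert from UTC+3).
Kavya ∩ Rina: 12:10-16:05.
Kavya ∩ Rina ∩ Carol: 12:35-12:55, 13:00-16:05.
Kavya ∩ Rina ∩ Carol ∩ Oona: 13:00-16:05.
The first common window of at least 40 minutes is 13:00-16:05, so the earliest start is 13:00.

13:00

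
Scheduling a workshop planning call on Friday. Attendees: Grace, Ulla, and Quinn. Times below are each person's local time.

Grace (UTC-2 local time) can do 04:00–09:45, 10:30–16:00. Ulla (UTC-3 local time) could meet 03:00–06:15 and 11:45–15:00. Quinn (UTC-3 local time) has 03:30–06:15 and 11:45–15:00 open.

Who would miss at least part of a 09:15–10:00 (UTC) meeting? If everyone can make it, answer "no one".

Grace in UTC: 06:00-11:45, 12:30-18:00 (add 2h to convert from UTC-2).
Ulla in UTC: 06:00-09:15, 14:45-18:00 (add 3h to convert from UTC-3).
Quinn in UTC: 06:30-09:15, 14:45-18:00 (add 3h to convert from UTC-3).
Grace: free for 09:15-10:00. Ulla: not fully free for 09:15-10:00. Quinn: not fully free for 09:15-10:00.

Quinn, Ulla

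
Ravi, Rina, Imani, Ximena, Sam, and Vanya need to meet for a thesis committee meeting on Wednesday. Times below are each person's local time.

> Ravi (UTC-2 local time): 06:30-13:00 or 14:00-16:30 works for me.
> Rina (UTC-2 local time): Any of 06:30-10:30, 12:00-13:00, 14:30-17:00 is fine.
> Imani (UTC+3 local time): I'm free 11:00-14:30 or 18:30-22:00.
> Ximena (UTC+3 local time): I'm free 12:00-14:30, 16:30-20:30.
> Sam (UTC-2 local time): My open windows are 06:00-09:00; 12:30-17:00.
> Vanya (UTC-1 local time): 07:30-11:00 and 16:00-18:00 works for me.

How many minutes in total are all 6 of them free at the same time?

Ravi in UTC: 08:30-15:00, 16:00-18:30 (add 2h to convert from UTC-2).
Rina in UTC: 08:30-12:30, 14:00-15:00, 16:30-19:00 (add 2h to convert from UTC-2).
Imani in UTC: 08:00-11:30, 15:30-19:00 (subtract 3h to convert from UTC+3).
Ximena in UTC: 09:00-11:30, 13:30-17:30 (subtract 3h to convert from UTC+3).
Sam in UTC: 08:00-11:00, 14:30-19:00 (add 2h to convert from UTC-2).
Vanya in UTC: 08:30-12:00, 17:00-19:00 (add 1h to convert from UTC-1).
Ravi ∩ Rina: 08:30-12:30, 14:00-15:00, 16:30-18:30.
Ravi ∩ Rina ∩ Imani: 08:30-11:30, 16:30-18:30.
Ravi ∩ Rina ∩ Imani ∩ Ximena: 09:00-11:30, 16:30-17:30.
Ravi ∩ Rina ∩ Imani ∩ Ximena ∩ Sam: 09:00-11:00, 16:30-17:30.
Ravi ∩ Rina ∩ Imani ∩ Ximena ∩ Sam ∩ Vanya: 09:00-11:00, 17:00-17:30.
Summing the common windows: 120 + 30 = 150 minutes.

150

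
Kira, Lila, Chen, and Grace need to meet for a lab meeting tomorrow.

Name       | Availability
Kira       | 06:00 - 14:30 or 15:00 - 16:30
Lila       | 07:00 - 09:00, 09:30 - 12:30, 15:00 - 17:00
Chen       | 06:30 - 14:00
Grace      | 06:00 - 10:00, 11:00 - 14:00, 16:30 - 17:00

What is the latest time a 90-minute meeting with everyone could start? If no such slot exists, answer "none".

11:00

Kira ∩ Lila: 07:00-09:00, 09:30-12:30, 15:00-16:30.
Kira ∩ Lila ∩ Chen: 07:00-09:00, 09:30-12:30.
Kira ∩ Lila ∩ Chen ∩ Grace: 07:00-09:00, 09:30-10:00, 11:00-12:30.
The last common window of at least 90 minutes is 11:00-12:30; a 90-minute meeting can start as late as 11:00 and still end by 12:30.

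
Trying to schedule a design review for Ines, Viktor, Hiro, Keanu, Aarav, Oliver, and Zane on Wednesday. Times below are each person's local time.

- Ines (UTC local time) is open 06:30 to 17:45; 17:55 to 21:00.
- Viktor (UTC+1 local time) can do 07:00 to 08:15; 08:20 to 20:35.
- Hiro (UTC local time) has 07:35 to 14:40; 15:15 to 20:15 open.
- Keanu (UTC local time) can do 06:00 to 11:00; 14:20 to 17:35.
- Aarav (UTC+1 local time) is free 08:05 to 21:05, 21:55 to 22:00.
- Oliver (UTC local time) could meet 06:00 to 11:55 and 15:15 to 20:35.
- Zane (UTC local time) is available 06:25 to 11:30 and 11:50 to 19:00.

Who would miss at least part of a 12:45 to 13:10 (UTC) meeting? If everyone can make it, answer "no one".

Keanu, Oliver

Ines in UTC: 06:30-17:45, 17:55-21:00.
Viktor in UTC: 06:00-07:15, 07:20-19:35 (subtract 1h to convert from UTC+1).
Hiro in UTC: 07:35-14:40, 15:15-20:15.
Keanu in UTC: 06:00-11:00, 14:20-17:35.
Aarav in UTC: 07:05-20:05, 20:55-21:00 (subtract 1h to convert from UTC+1).
Oliver in UTC: 06:00-11:55, 15:15-20:35.
Zane in UTC: 06:25-11:30, 11:50-19:00.
Ines: free for 12:45-13:10. Viktor: free for 12:45-13:10. Hiro: free for 12:45-13:10. Keanu: not fully free for 12:45-13:10. Aarav: free for 12:45-13:10. Oliver: not fully free for 12:45-13:10. Zane: free for 12:45-13:10.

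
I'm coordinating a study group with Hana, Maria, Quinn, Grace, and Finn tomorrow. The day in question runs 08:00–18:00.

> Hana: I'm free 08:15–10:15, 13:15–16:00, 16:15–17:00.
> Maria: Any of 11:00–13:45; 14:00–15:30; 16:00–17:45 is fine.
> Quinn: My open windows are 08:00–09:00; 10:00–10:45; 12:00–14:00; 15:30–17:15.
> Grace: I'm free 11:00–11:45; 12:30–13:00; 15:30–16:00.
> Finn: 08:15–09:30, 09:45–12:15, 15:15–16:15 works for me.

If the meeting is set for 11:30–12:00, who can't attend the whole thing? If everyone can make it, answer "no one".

Grace, Hana, Quinn

Hana: not fully free for 11:30-12:00. Maria: free for 11:30-12:00. Quinn: not fully free for 11:30-12:00. Grace: not fully free for 11:30-12:00. Finn: free for 11:30-12:00.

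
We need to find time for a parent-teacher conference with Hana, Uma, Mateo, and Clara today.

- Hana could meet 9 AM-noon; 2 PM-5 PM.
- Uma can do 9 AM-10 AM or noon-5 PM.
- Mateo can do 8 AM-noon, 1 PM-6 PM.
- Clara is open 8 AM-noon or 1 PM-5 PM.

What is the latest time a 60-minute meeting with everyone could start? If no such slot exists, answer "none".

Hana ∩ Uma: 09:00-10:00, 14:00-17:00.
Hana ∩ Uma ∩ Mateo: 09:00-10:00, 14:00-17:00.
Hana ∩ Uma ∩ Mateo ∩ Clara: 09:00-10:00, 14:00-17:00.
The last common window of at least 60 minutes is 14:00-17:00; a 60-minute meeting can start as late as 16:00 and still end by 17:00.

16:00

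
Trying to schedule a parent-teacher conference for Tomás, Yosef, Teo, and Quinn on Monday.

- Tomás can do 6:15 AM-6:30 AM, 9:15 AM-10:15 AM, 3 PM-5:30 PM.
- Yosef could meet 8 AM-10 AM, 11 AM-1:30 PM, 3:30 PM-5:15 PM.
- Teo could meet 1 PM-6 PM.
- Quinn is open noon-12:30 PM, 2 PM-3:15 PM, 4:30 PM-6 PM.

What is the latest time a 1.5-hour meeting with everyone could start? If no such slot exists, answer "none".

none

Tomás ∩ Yosef: 09:15-10:00, 15:30-17:15.
Tomás ∩ Yosef ∩ Teo: 15:30-17:15.
Tomás ∩ Yosef ∩ Teo ∩ Quinn: 16:30-17:15.
So the common availability across everyone is 16:30-17:15.
No common window is at least 90 minutes long.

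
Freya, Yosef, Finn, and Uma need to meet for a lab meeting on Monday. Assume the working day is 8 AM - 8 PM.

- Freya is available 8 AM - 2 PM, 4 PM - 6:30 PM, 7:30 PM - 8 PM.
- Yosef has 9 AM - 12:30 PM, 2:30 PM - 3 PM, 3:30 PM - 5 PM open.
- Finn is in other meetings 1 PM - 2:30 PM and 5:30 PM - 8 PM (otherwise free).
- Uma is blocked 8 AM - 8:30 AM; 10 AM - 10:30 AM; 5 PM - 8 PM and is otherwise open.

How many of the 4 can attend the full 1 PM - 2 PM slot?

Freya free: 08:00-14:00, 16:00-18:30, 19:30-20:00.
Yosef free: 09:00-12:30, 14:30-15:00, 15:30-17:00.
Finn free: 08:00-13:00, 14:30-17:30 (invert busy blocks within the working day).
Uma free: 08:30-10:00, 10:30-17:00 (invert busy blocks within the working day).
Freya and Uma can make the full 13:00-14:00 slot — that's 2.

2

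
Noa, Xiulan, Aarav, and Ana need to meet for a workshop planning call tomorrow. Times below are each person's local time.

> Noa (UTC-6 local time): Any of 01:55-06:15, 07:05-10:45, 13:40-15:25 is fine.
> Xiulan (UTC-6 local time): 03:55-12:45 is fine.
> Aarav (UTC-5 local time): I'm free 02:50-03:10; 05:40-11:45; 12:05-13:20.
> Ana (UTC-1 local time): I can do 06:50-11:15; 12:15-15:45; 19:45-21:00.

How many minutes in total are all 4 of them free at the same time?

Noa in UTC: 07:55-12:15, 13:05-16:45, 19:40-21:25 (add 6h to convert from UTC-6).
Xiulan in UTC: 09:55-18:45 (add 6h to convert from UTC-6).
Aarav in UTC: 07:50-08:10, 10:40-16:45, 17:05-18:20 (add 5h to convert from UTC-5).
Ana in UTC: 07:50-12:15, 13:15-16:45, 20:45-22:00 (add 1h to convert from UTC-1).
Noa ∩ Xiulan: 09:55-12:15, 13:05-16:45.
Noa ∩ Xiulan ∩ Aarav: 10:40-12:15, 13:05-16:45.
Noa ∩ Xiulan ∩ Aarav ∩ Ana: 10:40-12:15, 13:15-16:45.
Summing the common windows: 95 + 210 = 305 minutes.

305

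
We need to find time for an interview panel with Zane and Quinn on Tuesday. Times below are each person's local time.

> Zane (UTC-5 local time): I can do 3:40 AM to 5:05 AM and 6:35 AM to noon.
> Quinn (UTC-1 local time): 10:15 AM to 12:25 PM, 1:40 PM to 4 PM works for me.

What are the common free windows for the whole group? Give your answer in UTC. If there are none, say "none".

Zane in UTC: 08:40-10:05, 11:35-17:00 (add 5h to convert from UTC-5).
Quinn in UTC: 11:15-13:25, 14:40-17:00 (add 1h to convert from UTC-1).
Zane ∩ Quinn: 11:35-13:25, 14:40-17:00.

11:35-13:25, 14:40-17:00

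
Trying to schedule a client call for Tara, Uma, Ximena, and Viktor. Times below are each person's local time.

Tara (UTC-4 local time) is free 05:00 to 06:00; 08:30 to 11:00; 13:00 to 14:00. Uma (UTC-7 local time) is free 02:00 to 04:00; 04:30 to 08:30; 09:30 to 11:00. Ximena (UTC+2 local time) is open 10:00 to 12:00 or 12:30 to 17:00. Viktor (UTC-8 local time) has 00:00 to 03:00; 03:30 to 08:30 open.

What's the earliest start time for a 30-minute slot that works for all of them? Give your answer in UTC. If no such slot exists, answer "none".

Tara in UTC: 09:00-10:00, 12:30-15:00, 17:00-18:00 (add 4h to convert from UTC-4).
Uma in UTC: 09:00-11:00, 11:30-15:30, 16:30-18:00 (add 7h to convert from UTC-7).
Ximena in UTC: 08:00-10:00, 10:30-15:00 (subtract 2h to convert from UTC+2).
Viktor in UTC: 08:00-11:00, 11:30-16:30 (add 8h to convert from UTC-8).
Tara ∩ Uma: 09:00-10:00, 12:30-15:00, 17:00-18:00.
Tara ∩ Uma ∩ Ximena: 09:00-10:00, 12:30-15:00.
Tara ∩ Uma ∩ Ximena ∩ Viktor: 09:00-10:00, 12:30-15:00.
The first common window of at least 30 minutes is 09:00-10:00, so the earliest start is 09:00.

09:00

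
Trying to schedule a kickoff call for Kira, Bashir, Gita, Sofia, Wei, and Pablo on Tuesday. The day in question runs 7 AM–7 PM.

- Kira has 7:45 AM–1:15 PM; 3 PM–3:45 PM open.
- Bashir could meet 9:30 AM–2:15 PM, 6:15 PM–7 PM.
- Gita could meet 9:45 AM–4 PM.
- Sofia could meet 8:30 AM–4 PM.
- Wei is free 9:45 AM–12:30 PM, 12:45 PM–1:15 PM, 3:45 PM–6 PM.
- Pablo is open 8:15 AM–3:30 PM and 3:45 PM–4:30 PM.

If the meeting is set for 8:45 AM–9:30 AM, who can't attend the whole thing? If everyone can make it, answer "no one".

Kira: free for 08:45-09:30. Bashir: not fully free for 08:45-09:30. Gita: not fully free for 08:45-09:30. Sofia: free for 08:45-09:30. Wei: not fully free for 08:45-09:30. Pablo: free for 08:45-09:30.

Bashir, Gita, Wei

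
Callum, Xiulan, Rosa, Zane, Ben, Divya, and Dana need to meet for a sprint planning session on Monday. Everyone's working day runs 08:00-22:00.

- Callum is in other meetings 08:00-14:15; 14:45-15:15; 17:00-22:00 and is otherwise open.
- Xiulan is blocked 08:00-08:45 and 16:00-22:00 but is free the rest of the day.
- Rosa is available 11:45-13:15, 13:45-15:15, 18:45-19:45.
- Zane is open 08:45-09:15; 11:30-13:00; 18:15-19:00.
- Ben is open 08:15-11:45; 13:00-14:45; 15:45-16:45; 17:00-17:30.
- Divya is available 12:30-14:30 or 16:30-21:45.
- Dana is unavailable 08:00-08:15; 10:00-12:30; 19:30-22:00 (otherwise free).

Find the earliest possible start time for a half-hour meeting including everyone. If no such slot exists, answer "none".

Callum free: 14:15-14:45, 15:15-17:00 (invert busy blocks within the working day).
Xiulan free: 08:45-16:00 (invert busy blocks within the working day).
Rosa free: 11:45-13:15, 13:45-15:15, 18:45-19:45.
Zane free: 08:45-09:15, 11:30-13:00, 18:15-19:00.
Ben free: 08:15-11:45, 13:00-14:45, 15:45-16:45, 17:00-17:30.
Divya free: 12:30-14:30, 16:30-21:45.
Dana free: 08:15-10:00, 12:30-19:30 (invert busy blocks within the working day).
Callum ∩ Xiulan: 14:15-14:45, 15:15-16:00.
Callum ∩ Xiulan ∩ Rosa: 14:15-14:45.
Callum ∩ Xiulan ∩ Rosa ∩ Zane: ∅.
Callum ∩ Xiulan ∩ Rosa ∩ Zane ∩ Ben: ∅.
Callum ∩ Xiulan ∩ Rosa ∩ Zane ∩ Ben ∩ Divya: ∅.
Callum ∩ Xiulan ∩ Rosa ∩ Zane ∩ Ben ∩ Divya ∩ Dana: ∅.
There is no time when everyone is free.
No common window is at least 30 minutes long.

none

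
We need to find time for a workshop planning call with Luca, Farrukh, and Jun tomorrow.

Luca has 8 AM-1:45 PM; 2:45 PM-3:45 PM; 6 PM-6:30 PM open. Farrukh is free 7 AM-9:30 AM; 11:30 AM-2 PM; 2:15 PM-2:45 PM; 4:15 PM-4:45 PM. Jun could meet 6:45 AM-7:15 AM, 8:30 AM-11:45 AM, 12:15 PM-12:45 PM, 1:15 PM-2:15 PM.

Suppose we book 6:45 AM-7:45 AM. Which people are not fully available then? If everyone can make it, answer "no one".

Farrukh, Jun, Luca

Luca: not fully free for 06:45-07:45. Farrukh: not fully free for 06:45-07:45. Jun: not fully free for 06:45-07:45.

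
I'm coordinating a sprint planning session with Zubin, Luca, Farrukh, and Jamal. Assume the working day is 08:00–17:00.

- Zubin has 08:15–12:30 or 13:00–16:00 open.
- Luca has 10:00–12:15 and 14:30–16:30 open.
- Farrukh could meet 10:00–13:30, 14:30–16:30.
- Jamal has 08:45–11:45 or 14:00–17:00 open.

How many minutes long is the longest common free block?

Zubin ∩ Luca: 10:00-12:15, 14:30-16:00.
Zubin ∩ Luca ∩ Farrukh: 10:00-12:15, 14:30-16:00.
Zubin ∩ Luca ∩ Farrukh ∩ Jamal: 10:00-11:45, 14:30-16:00.
The longest is 10:00-11:45 at 105 minutes.

105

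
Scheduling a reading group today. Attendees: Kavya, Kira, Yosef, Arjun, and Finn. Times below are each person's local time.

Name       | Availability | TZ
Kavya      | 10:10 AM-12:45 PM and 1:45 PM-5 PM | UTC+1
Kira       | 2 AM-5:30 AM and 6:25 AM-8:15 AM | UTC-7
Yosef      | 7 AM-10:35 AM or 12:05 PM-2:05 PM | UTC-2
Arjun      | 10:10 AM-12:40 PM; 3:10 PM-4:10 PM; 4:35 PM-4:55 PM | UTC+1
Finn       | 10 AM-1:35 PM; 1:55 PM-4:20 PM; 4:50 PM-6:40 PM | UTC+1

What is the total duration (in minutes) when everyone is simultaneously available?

Kavya in UTC: 09:10-11:45, 12:45-16:00 (subtract 1h to convert from UTC+1).
Kira in UTC: 09:00-12:30, 13:25-15:15 (add 7h to convert from UTC-7).
Yosef in UTC: 09:00-12:35, 14:05-16:05 (add 2h to convert from UTC-2).
Arjun in UTC: 09:10-11:40, 14:10-15:10, 15:35-15:55 (subtract 1h to convert from UTC+1).
Finn in UTC: 09:00-12:35, 12:55-15:20, 15:50-17:40 (subtract 1h to convert from UTC+1).
Kavya ∩ Kira: 09:10-11:45, 13:25-15:15.
Kavya ∩ Kira ∩ Yosef: 09:10-11:45, 14:05-15:15.
Kavya ∩ Kira ∩ Yosef ∩ Arjun: 09:10-11:40, 14:10-15:10.
Kavya ∩ Kira ∩ Yosef ∩ Arjun ∩ Finn: 09:10-11:40, 14:10-15:10.
Those are the intersection windows.
Summing the common windows: 150 + 60 = 210 minutes.

210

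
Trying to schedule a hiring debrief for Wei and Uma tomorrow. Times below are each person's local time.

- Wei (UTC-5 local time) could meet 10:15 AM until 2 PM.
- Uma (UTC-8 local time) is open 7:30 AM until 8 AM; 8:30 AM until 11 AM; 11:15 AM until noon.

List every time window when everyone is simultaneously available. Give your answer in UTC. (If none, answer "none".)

Wei in UTC: 15:15-19:00 (add 5h to convert from UTC-5).
Uma in UTC: 15:30-16:00, 16:30-19:00, 19:15-20:00 (add 8h to convert from UTC-8).
Wei ∩ Uma: 15:30-16:00, 16:30-19:00.

15:30-16:00, 16:30-19:00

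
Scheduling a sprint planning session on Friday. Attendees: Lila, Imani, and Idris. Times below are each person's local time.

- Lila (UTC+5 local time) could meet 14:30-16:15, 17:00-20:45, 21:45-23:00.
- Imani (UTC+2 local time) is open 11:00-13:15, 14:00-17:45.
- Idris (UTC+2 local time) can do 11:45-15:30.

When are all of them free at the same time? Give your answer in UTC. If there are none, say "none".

Lila in UTC: 09:30-11:15, 12:00-15:45, 16:45-18:00 (subtract 5h to convert from UTC+5).
Imani in UTC: 09:00-11:15, 12:00-15:45 (subtract 2h to convert from UTC+2).
Idris in UTC: 09:45-13:30 (subtract 2h to convert from UTC+2).
Lila ∩ Imani: 09:30-11:15, 12:00-15:45.
Lila ∩ Imani ∩ Idris: 09:45-11:15, 12:00-13:30.
Those are the intersection windows.

09:45-11:15, 12:00-13:30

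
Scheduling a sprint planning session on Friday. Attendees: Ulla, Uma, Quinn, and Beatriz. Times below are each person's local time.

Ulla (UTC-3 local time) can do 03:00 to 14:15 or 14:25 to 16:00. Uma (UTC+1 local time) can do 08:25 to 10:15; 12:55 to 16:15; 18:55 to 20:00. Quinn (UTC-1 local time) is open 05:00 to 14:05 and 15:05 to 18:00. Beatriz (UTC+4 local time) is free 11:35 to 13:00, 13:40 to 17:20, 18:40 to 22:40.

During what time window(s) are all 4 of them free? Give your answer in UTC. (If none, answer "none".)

07:35-09:00, 11:55-13:20, 14:40-15:05, 17:55-18:40

Ulla in UTC: 06:00-17:15, 17:25-19:00 (add 3h to convert from UTC-3).
Uma in UTC: 07:25-09:15, 11:55-15:15, 17:55-19:00 (subtract 1h to convert from UTC+1).
Quinn in UTC: 06:00-15:05, 16:05-19:00 (add 1h to convert from UTC-1).
Beatriz in UTC: 07:35-09:00, 09:40-13:20, 14:40-18:40 (subtract 4h to convert from UTC+4).
Ulla ∩ Uma: 07:25-09:15, 11:55-15:15, 17:55-19:00.
Ulla ∩ Uma ∩ Quinn: 07:25-09:15, 11:55-15:05, 17:55-19:00.
Ulla ∩ Uma ∩ Quinn ∩ Beatriz: 07:35-09:00, 11:55-13:20, 14:40-15:05, 17:55-18:40.
So the common availability across everyone is 07:35-09:00, 11:55-13:20, 14:40-15:05, 17:55-18:40.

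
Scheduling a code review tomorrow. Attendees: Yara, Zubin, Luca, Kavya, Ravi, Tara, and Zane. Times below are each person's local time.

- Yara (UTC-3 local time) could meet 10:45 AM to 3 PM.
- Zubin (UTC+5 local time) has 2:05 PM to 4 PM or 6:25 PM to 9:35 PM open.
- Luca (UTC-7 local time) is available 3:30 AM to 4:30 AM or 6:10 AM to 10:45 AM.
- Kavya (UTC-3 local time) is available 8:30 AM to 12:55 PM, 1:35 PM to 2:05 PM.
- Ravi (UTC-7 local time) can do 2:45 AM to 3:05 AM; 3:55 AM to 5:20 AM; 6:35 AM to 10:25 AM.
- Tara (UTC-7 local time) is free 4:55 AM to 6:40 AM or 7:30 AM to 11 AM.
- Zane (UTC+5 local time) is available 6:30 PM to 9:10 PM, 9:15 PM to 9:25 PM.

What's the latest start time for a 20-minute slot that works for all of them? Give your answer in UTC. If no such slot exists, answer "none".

15:35

Yara in UTC: 13:45-18:00 (add 3h to convert from UTC-3).
Zubin in UTC: 09:05-11:00, 13:25-16:35 (subtract 5h to convert from UTC+5).
Luca in UTC: 10:30-11:30, 13:10-17:45 (add 7h to convert from UTC-7).
Kavya in UTC: 11:30-15:55, 16:35-17:05 (add 3h to convert from UTC-3).
Ravi in UTC: 09:45-10:05, 10:55-12:20, 13:35-17:25 (add 7h to convert from UTC-7).
Tara in UTC: 11:55-13:40, 14:30-18:00 (add 7h to convert from UTC-7).
Zane in UTC: 13:30-16:10, 16:15-16:25 (subtract 5h to convert from UTC+5).
Yara ∩ Zubin: 13:45-16:35.
Yara ∩ Zubin ∩ Luca: 13:45-16:35.
Yara ∩ Zubin ∩ Luca ∩ Kavya: 13:45-15:55.
Yara ∩ Zubin ∩ Luca ∩ Kavya ∩ Ravi: 13:45-15:55.
Yara ∩ Zubin ∩ Luca ∩ Kavya ∩ Ravi ∩ Tara: 14:30-15:55.
Yara ∩ Zubin ∩ Luca ∩ Kavya ∩ Ravi ∩ Tara ∩ Zane: 14:30-15:55.
The last common window of at least 20 minutes is 14:30-15:55; a 20-minute meeting can start as late as 15:35 and still end by 15:55.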